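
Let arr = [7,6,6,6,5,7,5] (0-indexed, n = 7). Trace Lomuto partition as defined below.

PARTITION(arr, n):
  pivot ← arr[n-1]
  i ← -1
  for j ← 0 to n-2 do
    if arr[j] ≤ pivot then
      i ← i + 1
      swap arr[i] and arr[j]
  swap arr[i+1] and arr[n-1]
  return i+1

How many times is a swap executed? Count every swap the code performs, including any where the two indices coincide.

pivot = arr[6] = 5; i = -1
j=0: arr[0]=7 > 5 → no swap
j=1: arr[1]=6 > 5 → no swap
j=2: arr[2]=6 > 5 → no swap
j=3: arr[3]=6 > 5 → no swap
j=4: arr[4]=5 ≤ 5 → i=0, swap arr[0],arr[4] → [5,6,6,6,7,7,5]
j=5: arr[5]=7 > 5 → no swap
final swap arr[1],arr[6] → [5,5,6,6,7,7,6]; return 1

2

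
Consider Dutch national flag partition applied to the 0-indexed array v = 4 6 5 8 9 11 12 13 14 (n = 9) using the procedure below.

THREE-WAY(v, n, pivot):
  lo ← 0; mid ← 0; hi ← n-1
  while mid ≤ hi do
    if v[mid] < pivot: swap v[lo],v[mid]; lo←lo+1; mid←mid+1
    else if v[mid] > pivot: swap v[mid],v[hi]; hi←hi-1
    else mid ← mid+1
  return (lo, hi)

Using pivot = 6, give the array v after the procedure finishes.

pivot = 6; lo=0, mid=0, hi=8
v[mid]=4<6: swap v[0],v[0]; lo=1,mid=1 → 4 6 5 8 9 11 12 13 14
v[mid]=6=6: mid=2
v[mid]=5<6: swap v[1],v[2]; lo=2,mid=3 → 4 5 6 8 9 11 12 13 14
v[mid]=8>6: swap v[3],v[8]; hi=7 → 4 5 6 14 9 11 12 13 8
v[mid]=14>6: swap v[3],v[7]; hi=6 → 4 5 6 13 9 11 12 14 8
v[mid]=13>6: swap v[3],v[6]; hi=5 → 4 5 6 12 9 11 13 14 8
v[mid]=12>6: swap v[3],v[5]; hi=4 → 4 5 6 11 9 12 13 14 8
v[mid]=11>6: swap v[3],v[4]; hi=3 → 4 5 6 9 11 12 13 14 8
v[mid]=9>6: swap v[3],v[3]; hi=2 → 4 5 6 9 11 12 13 14 8
end: lo=2, hi=2; v = 4 5 6 9 11 12 13 14 8

4 5 6 9 11 12 13 14 8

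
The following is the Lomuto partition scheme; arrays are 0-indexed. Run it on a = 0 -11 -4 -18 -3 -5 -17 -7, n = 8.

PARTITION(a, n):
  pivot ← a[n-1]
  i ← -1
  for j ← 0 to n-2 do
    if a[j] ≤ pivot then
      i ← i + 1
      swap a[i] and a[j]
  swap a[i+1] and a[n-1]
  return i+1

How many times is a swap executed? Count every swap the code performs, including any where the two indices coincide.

4

pivot = a[7] = -7; i = -1
j=0: a[0]=0 > -7 → no swap
j=1: a[1]=-11 ≤ -7 → i=0, swap a[0],a[1] → -11 0 -4 -18 -3 -5 -17 -7
j=2: a[2]=-4 > -7 → no swap
j=3: a[3]=-18 ≤ -7 → i=1, swap a[1],a[3] → -11 -18 -4 0 -3 -5 -17 -7
j=4: a[4]=-3 > -7 → no swap
j=5: a[5]=-5 > -7 → no swap
j=6: a[6]=-17 ≤ -7 → i=2, swap a[2],a[6] → -11 -18 -17 0 -3 -5 -4 -7
final swap a[3],a[7] → -11 -18 -17 -7 -3 -5 -4 0; return 3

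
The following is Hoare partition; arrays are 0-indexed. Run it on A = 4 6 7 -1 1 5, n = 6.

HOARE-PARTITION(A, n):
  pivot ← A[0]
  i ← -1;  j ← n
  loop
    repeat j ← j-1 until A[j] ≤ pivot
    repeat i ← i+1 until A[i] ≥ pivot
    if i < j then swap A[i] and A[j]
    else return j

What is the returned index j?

pivot = A[0] = 4; i = -1, j = 6
j→4 (A[4]=1≤4), i→0 (A[0]=4≥4); i<j, swap → 1 6 7 -1 4 5
j→3 (A[3]=-1≤4), i→1 (A[1]=6≥4); i<j, swap → 1 -1 7 6 4 5
j→1, i→2; i≥j, return j=1. A = 1 -1 7 6 4 5

1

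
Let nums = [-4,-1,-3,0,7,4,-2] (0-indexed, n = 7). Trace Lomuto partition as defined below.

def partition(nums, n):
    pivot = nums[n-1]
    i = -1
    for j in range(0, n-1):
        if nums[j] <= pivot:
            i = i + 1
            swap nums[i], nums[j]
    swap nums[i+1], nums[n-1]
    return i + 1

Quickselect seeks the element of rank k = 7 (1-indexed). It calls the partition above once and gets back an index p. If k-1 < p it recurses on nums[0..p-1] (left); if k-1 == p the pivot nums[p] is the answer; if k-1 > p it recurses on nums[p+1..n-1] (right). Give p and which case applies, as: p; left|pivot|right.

2; right

pivot = nums[6] = -2; i = -1
j=0: nums[0]=-4 ≤ -2 → i=0, swap nums[0],nums[0] (no change) → [-4,-1,-3,0,7,4,-2]
j=1: nums[1]=-1 > -2 → no swap
j=2: nums[2]=-3 ≤ -2 → i=1, swap nums[1],nums[2] → [-4,-3,-1,0,7,4,-2]
j=3: nums[3]=0 > -2 → no swap
j=4: nums[4]=7 > -2 → no swap
j=5: nums[5]=4 > -2 → no swap
final swap nums[2],nums[6] → [-4,-3,-2,0,7,4,-1]; return 2
p = 2; k-1 = 6 > 2 ⇒ right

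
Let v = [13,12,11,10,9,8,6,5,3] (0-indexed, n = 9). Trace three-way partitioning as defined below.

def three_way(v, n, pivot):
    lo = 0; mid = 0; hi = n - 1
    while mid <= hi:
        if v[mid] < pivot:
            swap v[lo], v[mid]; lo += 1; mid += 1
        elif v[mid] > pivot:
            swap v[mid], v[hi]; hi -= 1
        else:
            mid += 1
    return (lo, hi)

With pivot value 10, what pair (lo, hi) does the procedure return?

lo=0 mid=0 hi=8
13>10: swap(0,8), hi=7 ⇒ [3,12,11,10,9,8,6,5,13]
3<10: swap(0,0), lo=1 mid=1 ⇒ [3,12,11,10,9,8,6,5,13]
12>10: swap(1,7), hi=6 ⇒ [3,5,11,10,9,8,6,12,13]
5<10: swap(1,1), lo=2 mid=2 ⇒ [3,5,11,10,9,8,6,12,13]
11>10: swap(2,6), hi=5 ⇒ [3,5,6,10,9,8,11,12,13]
6<10: swap(2,2), lo=3 mid=3 ⇒ [3,5,6,10,9,8,11,12,13]
10=10: mid=4
9<10: swap(3,4), lo=4 mid=5 ⇒ [3,5,6,9,10,8,11,12,13]
8<10: swap(4,5), lo=5 mid=6 ⇒ [3,5,6,9,8,10,11,12,13]
done. lo=5 hi=5; v=[3,5,6,9,8,10,11,12,13]

(5, 5)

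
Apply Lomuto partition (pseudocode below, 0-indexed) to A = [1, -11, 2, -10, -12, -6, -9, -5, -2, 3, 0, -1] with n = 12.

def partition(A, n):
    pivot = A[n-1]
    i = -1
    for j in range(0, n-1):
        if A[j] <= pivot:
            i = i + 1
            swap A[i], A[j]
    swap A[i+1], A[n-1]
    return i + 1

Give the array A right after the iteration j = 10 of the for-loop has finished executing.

pivot=-1, i=-1
j=0: 1>-1, skip
j=1: -11≤-1, i=0, swap(0,1) ⇒ [-11, 1, 2, -10, -12, -6, -9, -5, -2, 3, 0, -1]
j=2: 2>-1, skip
j=3: -10≤-1, i=1, swap(1,3) ⇒ [-11, -10, 2, 1, -12, -6, -9, -5, -2, 3, 0, -1]
j=4: -12≤-1, i=2, swap(2,4) ⇒ [-11, -10, -12, 1, 2, -6, -9, -5, -2, 3, 0, -1]
j=5: -6≤-1, i=3, swap(3,5) ⇒ [-11, -10, -12, -6, 2, 1, -9, -5, -2, 3, 0, -1]
j=6: -9≤-1, i=4, swap(4,6) ⇒ [-11, -10, -12, -6, -9, 1, 2, -5, -2, 3, 0, -1]
j=7: -5≤-1, i=5, swap(5,7) ⇒ [-11, -10, -12, -6, -9, -5, 2, 1, -2, 3, 0, -1]
j=8: -2≤-1, i=6, swap(6,8) ⇒ [-11, -10, -12, -6, -9, -5, -2, 1, 2, 3, 0, -1]
j=9: 3>-1, skip
j=10: 0>-1, skip
(after j=10) A = [-11, -10, -12, -6, -9, -5, -2, 1, 2, 3, 0, -1]

[-11, -10, -12, -6, -9, -5, -2, 1, 2, 3, 0, -1]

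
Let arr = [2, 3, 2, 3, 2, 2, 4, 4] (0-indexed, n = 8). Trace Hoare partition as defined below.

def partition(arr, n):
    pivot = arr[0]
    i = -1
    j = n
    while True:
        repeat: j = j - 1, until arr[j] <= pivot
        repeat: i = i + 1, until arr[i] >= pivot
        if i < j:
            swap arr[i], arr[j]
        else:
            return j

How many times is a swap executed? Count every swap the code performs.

2

pivot = arr[0] = 2; i = -1, j = 8
j→5 (arr[5]=2≤2), i→0 (arr[0]=2≥2); i<j, swap → [2, 3, 2, 3, 2, 2, 4, 4]
j→4 (arr[4]=2≤2), i→1 (arr[1]=3≥2); i<j, swap → [2, 2, 2, 3, 3, 2, 4, 4]
j→2, i→2; i≥j, return j=2. arr = [2, 2, 2, 3, 3, 2, 4, 4]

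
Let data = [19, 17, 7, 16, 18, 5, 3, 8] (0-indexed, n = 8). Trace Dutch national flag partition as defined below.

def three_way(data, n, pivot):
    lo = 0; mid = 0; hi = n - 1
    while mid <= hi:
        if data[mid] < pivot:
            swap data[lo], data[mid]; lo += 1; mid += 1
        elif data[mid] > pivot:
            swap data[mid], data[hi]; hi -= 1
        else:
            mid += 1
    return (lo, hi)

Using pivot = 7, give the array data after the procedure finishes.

pivot = 7; lo=0, mid=0, hi=7
data[mid]=19>7: swap data[0],data[7]; hi=6 → [8, 17, 7, 16, 18, 5, 3, 19]
data[mid]=8>7: swap data[0],data[6]; hi=5 → [3, 17, 7, 16, 18, 5, 8, 19]
data[mid]=3<7: swap data[0],data[0]; lo=1,mid=1 → [3, 17, 7, 16, 18, 5, 8, 19]
data[mid]=17>7: swap data[1],data[5]; hi=4 → [3, 5, 7, 16, 18, 17, 8, 19]
data[mid]=5<7: swap data[1],data[1]; lo=2,mid=2 → [3, 5, 7, 16, 18, 17, 8, 19]
data[mid]=7=7: mid=3
data[mid]=16>7: swap data[3],data[4]; hi=3 → [3, 5, 7, 18, 16, 17, 8, 19]
data[mid]=18>7: swap data[3],data[3]; hi=2 → [3, 5, 7, 18, 16, 17, 8, 19]
end: lo=2, hi=2; data = [3, 5, 7, 18, 16, 17, 8, 19]

[3, 5, 7, 18, 16, 17, 8, 19]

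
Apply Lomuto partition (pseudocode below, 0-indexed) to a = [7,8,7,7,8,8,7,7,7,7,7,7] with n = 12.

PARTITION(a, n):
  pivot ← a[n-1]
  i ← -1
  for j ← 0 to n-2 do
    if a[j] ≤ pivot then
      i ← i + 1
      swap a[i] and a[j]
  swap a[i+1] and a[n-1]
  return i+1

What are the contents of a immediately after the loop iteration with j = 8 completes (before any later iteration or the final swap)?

[7,7,7,7,7,7,8,8,8,7,7,7]

pivot=7, i=-1
j=0: 7≤7, i=0, swap(0,0) ⇒ [7,8,7,7,8,8,7,7,7,7,7,7]
j=1: 8>7, skip
j=2: 7≤7, i=1, swap(1,2) ⇒ [7,7,8,7,8,8,7,7,7,7,7,7]
j=3: 7≤7, i=2, swap(2,3) ⇒ [7,7,7,8,8,8,7,7,7,7,7,7]
j=4: 8>7, skip
j=5: 8>7, skip
j=6: 7≤7, i=3, swap(3,6) ⇒ [7,7,7,7,8,8,8,7,7,7,7,7]
j=7: 7≤7, i=4, swap(4,7) ⇒ [7,7,7,7,7,8,8,8,7,7,7,7]
j=8: 7≤7, i=5, swap(5,8) ⇒ [7,7,7,7,7,7,8,8,8,7,7,7]
(after j=8) a = [7,7,7,7,7,7,8,8,8,7,7,7]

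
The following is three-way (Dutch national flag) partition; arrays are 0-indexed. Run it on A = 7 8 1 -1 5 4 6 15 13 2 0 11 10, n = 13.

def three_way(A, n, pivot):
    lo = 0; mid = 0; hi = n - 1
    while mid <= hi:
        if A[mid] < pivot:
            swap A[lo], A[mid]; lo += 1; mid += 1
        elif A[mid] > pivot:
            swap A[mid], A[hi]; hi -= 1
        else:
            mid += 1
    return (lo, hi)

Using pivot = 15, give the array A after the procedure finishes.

lo=0 mid=0 hi=12
7<15: swap(0,0), lo=1 mid=1 ⇒ 7 8 1 -1 5 4 6 15 13 2 0 11 10
8<15: swap(1,1), lo=2 mid=2 ⇒ 7 8 1 -1 5 4 6 15 13 2 0 11 10
1<15: swap(2,2), lo=3 mid=3 ⇒ 7 8 1 -1 5 4 6 15 13 2 0 11 10
-1<15: swap(3,3), lo=4 mid=4 ⇒ 7 8 1 -1 5 4 6 15 13 2 0 11 10
5<15: swap(4,4), lo=5 mid=5 ⇒ 7 8 1 -1 5 4 6 15 13 2 0 11 10
4<15: swap(5,5), lo=6 mid=6 ⇒ 7 8 1 -1 5 4 6 15 13 2 0 11 10
6<15: swap(6,6), lo=7 mid=7 ⇒ 7 8 1 -1 5 4 6 15 13 2 0 11 10
15=15: mid=8
13<15: swap(7,8), lo=8 mid=9 ⇒ 7 8 1 -1 5 4 6 13 15 2 0 11 10
2<15: swap(8,9), lo=9 mid=10 ⇒ 7 8 1 -1 5 4 6 13 2 15 0 11 10
0<15: swap(9,10), lo=10 mid=11 ⇒ 7 8 1 -1 5 4 6 13 2 0 15 11 10
11<15: swap(10,11), lo=11 mid=12 ⇒ 7 8 1 -1 5 4 6 13 2 0 11 15 10
10<15: swap(11,12), lo=12 mid=13 ⇒ 7 8 1 -1 5 4 6 13 2 0 11 10 15
done. lo=12 hi=12; A=7 8 1 -1 5 4 6 13 2 0 11 10 15

7 8 1 -1 5 4 6 13 2 0 11 10 15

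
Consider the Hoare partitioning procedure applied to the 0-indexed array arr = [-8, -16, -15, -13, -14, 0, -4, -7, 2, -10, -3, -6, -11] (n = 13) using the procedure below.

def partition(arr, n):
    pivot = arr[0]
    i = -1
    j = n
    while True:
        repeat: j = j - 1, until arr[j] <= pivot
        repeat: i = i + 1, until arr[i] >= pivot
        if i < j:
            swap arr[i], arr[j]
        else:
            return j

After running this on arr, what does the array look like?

pivot=-8
j stops at 12 (-11), i stops at 0 (-8); swap ⇒ [-11, -16, -15, -13, -14, 0, -4, -7, 2, -10, -3, -6, -8]
j stops at 9 (-10), i stops at 5 (0); swap ⇒ [-11, -16, -15, -13, -14, -10, -4, -7, 2, 0, -3, -6, -8]
j stops at 5, i stops at 6; i≥j ⇒ return 5. arr=[-11, -16, -15, -13, -14, -10, -4, -7, 2, 0, -3, -6, -8]

[-11, -16, -15, -13, -14, -10, -4, -7, 2, 0, -3, -6, -8]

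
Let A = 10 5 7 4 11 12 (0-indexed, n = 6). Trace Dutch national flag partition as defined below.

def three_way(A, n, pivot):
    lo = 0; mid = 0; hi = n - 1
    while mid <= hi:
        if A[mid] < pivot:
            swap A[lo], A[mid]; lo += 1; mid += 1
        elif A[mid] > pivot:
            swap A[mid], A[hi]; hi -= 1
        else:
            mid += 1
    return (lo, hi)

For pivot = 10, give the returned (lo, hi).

(3, 3)

lo=0 mid=0 hi=5
10=10: mid=1
5<10: swap(0,1), lo=1 mid=2 ⇒ 5 10 7 4 11 12
7<10: swap(1,2), lo=2 mid=3 ⇒ 5 7 10 4 11 12
4<10: swap(2,3), lo=3 mid=4 ⇒ 5 7 4 10 11 12
11>10: swap(4,5), hi=4 ⇒ 5 7 4 10 12 11
12>10: swap(4,4), hi=3 ⇒ 5 7 4 10 12 11
done. lo=3 hi=3; A=5 7 4 10 12 11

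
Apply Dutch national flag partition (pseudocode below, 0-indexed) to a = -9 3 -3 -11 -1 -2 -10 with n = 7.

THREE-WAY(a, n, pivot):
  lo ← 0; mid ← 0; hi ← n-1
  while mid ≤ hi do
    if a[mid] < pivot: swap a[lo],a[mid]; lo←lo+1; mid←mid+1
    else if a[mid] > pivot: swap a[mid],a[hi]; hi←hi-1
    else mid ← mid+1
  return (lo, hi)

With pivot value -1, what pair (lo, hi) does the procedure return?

(5, 5)

lo=0 mid=0 hi=6
-9<-1: swap(0,0), lo=1 mid=1 ⇒ -9 3 -3 -11 -1 -2 -10
3>-1: swap(1,6), hi=5 ⇒ -9 -10 -3 -11 -1 -2 3
-10<-1: swap(1,1), lo=2 mid=2 ⇒ -9 -10 -3 -11 -1 -2 3
-3<-1: swap(2,2), lo=3 mid=3 ⇒ -9 -10 -3 -11 -1 -2 3
-11<-1: swap(3,3), lo=4 mid=4 ⇒ -9 -10 -3 -11 -1 -2 3
-1=-1: mid=5
-2<-1: swap(4,5), lo=5 mid=6 ⇒ -9 -10 -3 -11 -2 -1 3
done. lo=5 hi=5; a=-9 -10 -3 -11 -2 -1 3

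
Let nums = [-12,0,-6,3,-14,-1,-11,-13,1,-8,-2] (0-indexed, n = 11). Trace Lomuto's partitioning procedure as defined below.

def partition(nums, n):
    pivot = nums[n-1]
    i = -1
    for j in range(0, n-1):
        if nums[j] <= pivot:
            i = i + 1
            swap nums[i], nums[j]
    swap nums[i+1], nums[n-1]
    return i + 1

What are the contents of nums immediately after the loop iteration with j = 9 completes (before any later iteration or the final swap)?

pivot = nums[10] = -2; i = -1
j=0: nums[0]=-12 ≤ -2 → i=0, swap nums[0],nums[0] (no change) → [-12,0,-6,3,-14,-1,-11,-13,1,-8,-2]
j=1: nums[1]=0 > -2 → no swap
j=2: nums[2]=-6 ≤ -2 → i=1, swap nums[1],nums[2] → [-12,-6,0,3,-14,-1,-11,-13,1,-8,-2]
j=3: nums[3]=3 > -2 → no swap
j=4: nums[4]=-14 ≤ -2 → i=2, swap nums[2],nums[4] → [-12,-6,-14,3,0,-1,-11,-13,1,-8,-2]
j=5: nums[5]=-1 > -2 → no swap
j=6: nums[6]=-11 ≤ -2 → i=3, swap nums[3],nums[6] → [-12,-6,-14,-11,0,-1,3,-13,1,-8,-2]
j=7: nums[7]=-13 ≤ -2 → i=4, swap nums[4],nums[7] → [-12,-6,-14,-11,-13,-1,3,0,1,-8,-2]
j=8: nums[8]=1 > -2 → no swap
j=9: nums[9]=-8 ≤ -2 → i=5, swap nums[5],nums[9] → [-12,-6,-14,-11,-13,-8,3,0,1,-1,-2]
(after j=9) nums = [-12,-6,-14,-11,-13,-8,3,0,1,-1,-2]

[-12,-6,-14,-11,-13,-8,3,0,1,-1,-2]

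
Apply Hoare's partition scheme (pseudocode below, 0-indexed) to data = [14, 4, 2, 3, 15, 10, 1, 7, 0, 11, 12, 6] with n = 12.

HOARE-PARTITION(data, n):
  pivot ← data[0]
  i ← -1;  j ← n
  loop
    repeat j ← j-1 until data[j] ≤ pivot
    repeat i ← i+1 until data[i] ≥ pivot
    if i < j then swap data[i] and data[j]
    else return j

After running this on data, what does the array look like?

pivot=14
j stops at 11 (6), i stops at 0 (14); swap ⇒ [6, 4, 2, 3, 15, 10, 1, 7, 0, 11, 12, 14]
j stops at 10 (12), i stops at 4 (15); swap ⇒ [6, 4, 2, 3, 12, 10, 1, 7, 0, 11, 15, 14]
j stops at 9, i stops at 10; i≥j ⇒ return 9. data=[6, 4, 2, 3, 12, 10, 1, 7, 0, 11, 15, 14]

[6, 4, 2, 3, 12, 10, 1, 7, 0, 11, 15, 14]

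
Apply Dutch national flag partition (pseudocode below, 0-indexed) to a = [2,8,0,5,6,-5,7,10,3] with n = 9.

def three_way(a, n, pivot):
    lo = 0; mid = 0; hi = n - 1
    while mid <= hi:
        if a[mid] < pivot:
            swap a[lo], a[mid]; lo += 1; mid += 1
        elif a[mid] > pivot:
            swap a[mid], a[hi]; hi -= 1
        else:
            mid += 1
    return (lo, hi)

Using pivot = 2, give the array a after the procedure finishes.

[-5,0,2,6,5,7,10,3,8]

lo=0 mid=0 hi=8
2=2: mid=1
8>2: swap(1,8), hi=7 ⇒ [2,3,0,5,6,-5,7,10,8]
3>2: swap(1,7), hi=6 ⇒ [2,10,0,5,6,-5,7,3,8]
10>2: swap(1,6), hi=5 ⇒ [2,7,0,5,6,-5,10,3,8]
7>2: swap(1,5), hi=4 ⇒ [2,-5,0,5,6,7,10,3,8]
-5<2: swap(0,1), lo=1 mid=2 ⇒ [-5,2,0,5,6,7,10,3,8]
0<2: swap(1,2), lo=2 mid=3 ⇒ [-5,0,2,5,6,7,10,3,8]
5>2: swap(3,4), hi=3 ⇒ [-5,0,2,6,5,7,10,3,8]
6>2: swap(3,3), hi=2 ⇒ [-5,0,2,6,5,7,10,3,8]
done. lo=2 hi=2; a=[-5,0,2,6,5,7,10,3,8]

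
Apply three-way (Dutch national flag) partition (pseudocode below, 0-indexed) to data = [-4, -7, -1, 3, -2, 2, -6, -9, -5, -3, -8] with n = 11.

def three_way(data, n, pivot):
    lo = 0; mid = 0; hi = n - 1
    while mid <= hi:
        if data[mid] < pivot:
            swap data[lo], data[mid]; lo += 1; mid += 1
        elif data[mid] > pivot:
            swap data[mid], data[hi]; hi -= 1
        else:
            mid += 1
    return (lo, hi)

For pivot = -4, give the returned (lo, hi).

pivot = -4; lo=0, mid=0, hi=10
data[mid]=-4=-4: mid=1
data[mid]=-7<-4: swap data[0],data[1]; lo=1,mid=2 → [-7, -4, -1, 3, -2, 2, -6, -9, -5, -3, -8]
data[mid]=-1>-4: swap data[2],data[10]; hi=9 → [-7, -4, -8, 3, -2, 2, -6, -9, -5, -3, -1]
data[mid]=-8<-4: swap data[1],data[2]; lo=2,mid=3 → [-7, -8, -4, 3, -2, 2, -6, -9, -5, -3, -1]
data[mid]=3>-4: swap data[3],data[9]; hi=8 → [-7, -8, -4, -3, -2, 2, -6, -9, -5, 3, -1]
data[mid]=-3>-4: swap data[3],data[8]; hi=7 → [-7, -8, -4, -5, -2, 2, -6, -9, -3, 3, -1]
data[mid]=-5<-4: swap data[2],data[3]; lo=3,mid=4 → [-7, -8, -5, -4, -2, 2, -6, -9, -3, 3, -1]
data[mid]=-2>-4: swap data[4],data[7]; hi=6 → [-7, -8, -5, -4, -9, 2, -6, -2, -3, 3, -1]
data[mid]=-9<-4: swap data[3],data[4]; lo=4,mid=5 → [-7, -8, -5, -9, -4, 2, -6, -2, -3, 3, -1]
data[mid]=2>-4: swap data[5],data[6]; hi=5 → [-7, -8, -5, -9, -4, -6, 2, -2, -3, 3, -1]
data[mid]=-6<-4: swap data[4],data[5]; lo=5,mid=6 → [-7, -8, -5, -9, -6, -4, 2, -2, -3, 3, -1]
end: lo=5, hi=5; data = [-7, -8, -5, -9, -6, -4, 2, -2, -3, 3, -1]

(5, 5)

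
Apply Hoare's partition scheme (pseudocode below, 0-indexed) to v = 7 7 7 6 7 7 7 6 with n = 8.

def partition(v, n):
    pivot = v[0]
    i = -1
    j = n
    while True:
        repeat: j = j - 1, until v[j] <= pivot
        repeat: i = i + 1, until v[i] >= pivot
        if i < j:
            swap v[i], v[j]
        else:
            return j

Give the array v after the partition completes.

pivot = v[0] = 7; i = -1, j = 8
j→7 (v[7]=6≤7), i→0 (v[0]=7≥7); i<j, swap → 6 7 7 6 7 7 7 7
j→6 (v[6]=7≤7), i→1 (v[1]=7≥7); i<j, swap → 6 7 7 6 7 7 7 7
j→5 (v[5]=7≤7), i→2 (v[2]=7≥7); i<j, swap → 6 7 7 6 7 7 7 7
j→4, i→4; i≥j, return j=4. v = 6 7 7 6 7 7 7 7

6 7 7 6 7 7 7 7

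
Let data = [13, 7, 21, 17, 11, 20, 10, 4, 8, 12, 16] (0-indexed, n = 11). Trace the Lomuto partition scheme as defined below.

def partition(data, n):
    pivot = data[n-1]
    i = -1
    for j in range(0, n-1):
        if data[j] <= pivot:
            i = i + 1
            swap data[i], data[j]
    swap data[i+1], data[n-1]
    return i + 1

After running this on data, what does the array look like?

pivot=16, i=-1
j=0: 13≤16, i=0, swap(0,0) ⇒ [13, 7, 21, 17, 11, 20, 10, 4, 8, 12, 16]
j=1: 7≤16, i=1, swap(1,1) ⇒ [13, 7, 21, 17, 11, 20, 10, 4, 8, 12, 16]
j=2: 21>16, skip
j=3: 17>16, skip
j=4: 11≤16, i=2, swap(2,4) ⇒ [13, 7, 11, 17, 21, 20, 10, 4, 8, 12, 16]
j=5: 20>16, skip
j=6: 10≤16, i=3, swap(3,6) ⇒ [13, 7, 11, 10, 21, 20, 17, 4, 8, 12, 16]
j=7: 4≤16, i=4, swap(4,7) ⇒ [13, 7, 11, 10, 4, 20, 17, 21, 8, 12, 16]
j=8: 8≤16, i=5, swap(5,8) ⇒ [13, 7, 11, 10, 4, 8, 17, 21, 20, 12, 16]
j=9: 12≤16, i=6, swap(6,9) ⇒ [13, 7, 11, 10, 4, 8, 12, 21, 20, 17, 16]
swap(7,10) ⇒ [13, 7, 11, 10, 4, 8, 12, 16, 20, 17, 21]; return 7

[13, 7, 11, 10, 4, 8, 12, 16, 20, 17, 21]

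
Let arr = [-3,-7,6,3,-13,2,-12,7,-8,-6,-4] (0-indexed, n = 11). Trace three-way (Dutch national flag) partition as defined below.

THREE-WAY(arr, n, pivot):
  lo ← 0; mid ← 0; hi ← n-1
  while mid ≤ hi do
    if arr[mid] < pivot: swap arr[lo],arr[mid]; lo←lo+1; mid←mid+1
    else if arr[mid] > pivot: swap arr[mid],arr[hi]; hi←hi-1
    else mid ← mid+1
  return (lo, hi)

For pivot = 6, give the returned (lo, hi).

(9, 9)

lo=0 mid=0 hi=10
-3<6: swap(0,0), lo=1 mid=1 ⇒ [-3,-7,6,3,-13,2,-12,7,-8,-6,-4]
-7<6: swap(1,1), lo=2 mid=2 ⇒ [-3,-7,6,3,-13,2,-12,7,-8,-6,-4]
6=6: mid=3
3<6: swap(2,3), lo=3 mid=4 ⇒ [-3,-7,3,6,-13,2,-12,7,-8,-6,-4]
-13<6: swap(3,4), lo=4 mid=5 ⇒ [-3,-7,3,-13,6,2,-12,7,-8,-6,-4]
2<6: swap(4,5), lo=5 mid=6 ⇒ [-3,-7,3,-13,2,6,-12,7,-8,-6,-4]
-12<6: swap(5,6), lo=6 mid=7 ⇒ [-3,-7,3,-13,2,-12,6,7,-8,-6,-4]
7>6: swap(7,10), hi=9 ⇒ [-3,-7,3,-13,2,-12,6,-4,-8,-6,7]
-4<6: swap(6,7), lo=7 mid=8 ⇒ [-3,-7,3,-13,2,-12,-4,6,-8,-6,7]
-8<6: swap(7,8), lo=8 mid=9 ⇒ [-3,-7,3,-13,2,-12,-4,-8,6,-6,7]
-6<6: swap(8,9), lo=9 mid=10 ⇒ [-3,-7,3,-13,2,-12,-4,-8,-6,6,7]
done. lo=9 hi=9; arr=[-3,-7,3,-13,2,-12,-4,-8,-6,6,7]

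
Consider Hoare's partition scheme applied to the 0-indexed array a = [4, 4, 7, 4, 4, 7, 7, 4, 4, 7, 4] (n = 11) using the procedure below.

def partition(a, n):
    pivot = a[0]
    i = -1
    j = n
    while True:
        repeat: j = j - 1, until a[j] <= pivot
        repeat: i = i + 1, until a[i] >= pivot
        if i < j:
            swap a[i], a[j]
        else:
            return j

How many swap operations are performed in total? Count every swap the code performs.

4

pivot = a[0] = 4; i = -1, j = 11
j→10 (a[10]=4≤4), i→0 (a[0]=4≥4); i<j, swap → [4, 4, 7, 4, 4, 7, 7, 4, 4, 7, 4]
j→8 (a[8]=4≤4), i→1 (a[1]=4≥4); i<j, swap → [4, 4, 7, 4, 4, 7, 7, 4, 4, 7, 4]
j→7 (a[7]=4≤4), i→2 (a[2]=7≥4); i<j, swap → [4, 4, 4, 4, 4, 7, 7, 7, 4, 7, 4]
j→4 (a[4]=4≤4), i→3 (a[3]=4≥4); i<j, swap → [4, 4, 4, 4, 4, 7, 7, 7, 4, 7, 4]
j→3, i→4; i≥j, return j=3. a = [4, 4, 4, 4, 4, 7, 7, 7, 4, 7, 4]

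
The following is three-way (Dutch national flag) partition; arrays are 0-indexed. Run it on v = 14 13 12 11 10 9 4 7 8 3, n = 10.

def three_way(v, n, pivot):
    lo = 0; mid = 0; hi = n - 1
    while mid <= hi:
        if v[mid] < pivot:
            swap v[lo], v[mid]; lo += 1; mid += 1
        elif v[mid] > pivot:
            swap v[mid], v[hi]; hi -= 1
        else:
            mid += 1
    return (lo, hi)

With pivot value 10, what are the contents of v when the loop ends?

3 8 7 4 9 10 11 12 13 14

lo=0 mid=0 hi=9
14>10: swap(0,9), hi=8 ⇒ 3 13 12 11 10 9 4 7 8 14
3<10: swap(0,0), lo=1 mid=1 ⇒ 3 13 12 11 10 9 4 7 8 14
13>10: swap(1,8), hi=7 ⇒ 3 8 12 11 10 9 4 7 13 14
8<10: swap(1,1), lo=2 mid=2 ⇒ 3 8 12 11 10 9 4 7 13 14
12>10: swap(2,7), hi=6 ⇒ 3 8 7 11 10 9 4 12 13 14
7<10: swap(2,2), lo=3 mid=3 ⇒ 3 8 7 11 10 9 4 12 13 14
11>10: swap(3,6), hi=5 ⇒ 3 8 7 4 10 9 11 12 13 14
4<10: swap(3,3), lo=4 mid=4 ⇒ 3 8 7 4 10 9 11 12 13 14
10=10: mid=5
9<10: swap(4,5), lo=5 mid=6 ⇒ 3 8 7 4 9 10 11 12 13 14
done. lo=5 hi=5; v=3 8 7 4 9 10 11 12 13 14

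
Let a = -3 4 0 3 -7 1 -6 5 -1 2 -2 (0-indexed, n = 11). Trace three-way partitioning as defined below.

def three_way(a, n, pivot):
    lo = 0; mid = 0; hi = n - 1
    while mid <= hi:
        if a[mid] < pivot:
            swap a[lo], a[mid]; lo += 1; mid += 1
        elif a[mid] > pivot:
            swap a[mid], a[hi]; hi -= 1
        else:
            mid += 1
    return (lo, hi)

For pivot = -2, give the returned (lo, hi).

lo=0 mid=0 hi=10
-3<-2: swap(0,0), lo=1 mid=1 ⇒ -3 4 0 3 -7 1 -6 5 -1 2 -2
4>-2: swap(1,10), hi=9 ⇒ -3 -2 0 3 -7 1 -6 5 -1 2 4
-2=-2: mid=2
0>-2: swap(2,9), hi=8 ⇒ -3 -2 2 3 -7 1 -6 5 -1 0 4
2>-2: swap(2,8), hi=7 ⇒ -3 -2 -1 3 -7 1 -6 5 2 0 4
-1>-2: swap(2,7), hi=6 ⇒ -3 -2 5 3 -7 1 -6 -1 2 0 4
5>-2: swap(2,6), hi=5 ⇒ -3 -2 -6 3 -7 1 5 -1 2 0 4
-6<-2: swap(1,2), lo=2 mid=3 ⇒ -3 -6 -2 3 -7 1 5 -1 2 0 4
3>-2: swap(3,5), hi=4 ⇒ -3 -6 -2 1 -7 3 5 -1 2 0 4
1>-2: swap(3,4), hi=3 ⇒ -3 -6 -2 -7 1 3 5 -1 2 0 4
-7<-2: swap(2,3), lo=3 mid=4 ⇒ -3 -6 -7 -2 1 3 5 -1 2 0 4
done. lo=3 hi=3; a=-3 -6 -7 -2 1 3 5 -1 2 0 4

(3, 3)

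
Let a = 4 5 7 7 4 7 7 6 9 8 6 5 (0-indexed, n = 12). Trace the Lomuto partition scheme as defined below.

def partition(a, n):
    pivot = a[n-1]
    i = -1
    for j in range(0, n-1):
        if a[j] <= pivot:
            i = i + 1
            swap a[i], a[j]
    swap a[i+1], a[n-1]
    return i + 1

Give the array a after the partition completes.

pivot=5, i=-1
j=0: 4≤5, i=0, swap(0,0) ⇒ 4 5 7 7 4 7 7 6 9 8 6 5
j=1: 5≤5, i=1, swap(1,1) ⇒ 4 5 7 7 4 7 7 6 9 8 6 5
j=2: 7>5, skip
j=3: 7>5, skip
j=4: 4≤5, i=2, swap(2,4) ⇒ 4 5 4 7 7 7 7 6 9 8 6 5
j=5: 7>5, skip
j=6: 7>5, skip
j=7: 6>5, skip
j=8: 9>5, skip
j=9: 8>5, skip
j=10: 6>5, skip
swap(3,11) ⇒ 4 5 4 5 7 7 7 6 9 8 6 7; return 3

4 5 4 5 7 7 7 6 9 8 6 7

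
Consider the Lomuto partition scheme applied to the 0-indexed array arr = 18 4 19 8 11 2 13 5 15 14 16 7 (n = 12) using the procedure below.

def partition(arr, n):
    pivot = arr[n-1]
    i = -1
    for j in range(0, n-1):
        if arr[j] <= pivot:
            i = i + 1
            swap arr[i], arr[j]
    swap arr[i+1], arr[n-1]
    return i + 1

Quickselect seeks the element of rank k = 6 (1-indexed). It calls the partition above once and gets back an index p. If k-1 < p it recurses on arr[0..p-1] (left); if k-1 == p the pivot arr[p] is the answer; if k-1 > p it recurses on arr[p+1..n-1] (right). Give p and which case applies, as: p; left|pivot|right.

pivot = arr[11] = 7; i = -1
j=0: arr[0]=18 > 7 → no swap
j=1: arr[1]=4 ≤ 7 → i=0, swap arr[0],arr[1] → 4 18 19 8 11 2 13 5 15 14 16 7
j=2: arr[2]=19 > 7 → no swap
j=3: arr[3]=8 > 7 → no swap
j=4: arr[4]=11 > 7 → no swap
j=5: arr[5]=2 ≤ 7 → i=1, swap arr[1],arr[5] → 4 2 19 8 11 18 13 5 15 14 16 7
j=6: arr[6]=13 > 7 → no swap
j=7: arr[7]=5 ≤ 7 → i=2, swap arr[2],arr[7] → 4 2 5 8 11 18 13 19 15 14 16 7
j=8: arr[8]=15 > 7 → no swap
j=9: arr[9]=14 > 7 → no swap
j=10: arr[10]=16 > 7 → no swap
final swap arr[3],arr[11] → 4 2 5 7 11 18 13 19 15 14 16 8; return 3
p = 3; k-1 = 5 > 3 ⇒ right

3; right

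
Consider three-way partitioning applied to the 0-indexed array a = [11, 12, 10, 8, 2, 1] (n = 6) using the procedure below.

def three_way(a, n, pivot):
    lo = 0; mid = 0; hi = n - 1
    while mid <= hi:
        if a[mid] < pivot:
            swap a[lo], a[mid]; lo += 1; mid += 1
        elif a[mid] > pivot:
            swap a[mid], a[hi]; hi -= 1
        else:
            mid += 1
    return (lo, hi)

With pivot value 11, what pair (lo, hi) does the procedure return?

lo=0 mid=0 hi=5
11=11: mid=1
12>11: swap(1,5), hi=4 ⇒ [11, 1, 10, 8, 2, 12]
1<11: swap(0,1), lo=1 mid=2 ⇒ [1, 11, 10, 8, 2, 12]
10<11: swap(1,2), lo=2 mid=3 ⇒ [1, 10, 11, 8, 2, 12]
8<11: swap(2,3), lo=3 mid=4 ⇒ [1, 10, 8, 11, 2, 12]
2<11: swap(3,4), lo=4 mid=5 ⇒ [1, 10, 8, 2, 11, 12]
done. lo=4 hi=4; a=[1, 10, 8, 2, 11, 12]

(4, 4)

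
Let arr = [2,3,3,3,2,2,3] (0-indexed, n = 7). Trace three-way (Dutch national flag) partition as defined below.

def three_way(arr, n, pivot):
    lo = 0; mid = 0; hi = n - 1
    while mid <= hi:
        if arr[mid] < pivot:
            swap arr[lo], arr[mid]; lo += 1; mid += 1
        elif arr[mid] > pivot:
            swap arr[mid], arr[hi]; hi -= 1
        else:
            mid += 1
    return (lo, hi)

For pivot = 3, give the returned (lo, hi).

(3, 6)

lo=0 mid=0 hi=6
2<3: swap(0,0), lo=1 mid=1 ⇒ [2,3,3,3,2,2,3]
3=3: mid=2
3=3: mid=3
3=3: mid=4
2<3: swap(1,4), lo=2 mid=5 ⇒ [2,2,3,3,3,2,3]
2<3: swap(2,5), lo=3 mid=6 ⇒ [2,2,2,3,3,3,3]
3=3: mid=7
done. lo=3 hi=6; arr=[2,2,2,3,3,3,3]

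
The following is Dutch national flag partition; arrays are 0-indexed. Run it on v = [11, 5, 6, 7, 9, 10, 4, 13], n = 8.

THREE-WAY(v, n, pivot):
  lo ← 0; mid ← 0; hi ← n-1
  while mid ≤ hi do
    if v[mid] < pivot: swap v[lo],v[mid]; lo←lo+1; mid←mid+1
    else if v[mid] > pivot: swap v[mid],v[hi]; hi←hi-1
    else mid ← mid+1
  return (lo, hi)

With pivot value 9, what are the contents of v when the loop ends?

lo=0 mid=0 hi=7
11>9: swap(0,7), hi=6 ⇒ [13, 5, 6, 7, 9, 10, 4, 11]
13>9: swap(0,6), hi=5 ⇒ [4, 5, 6, 7, 9, 10, 13, 11]
4<9: swap(0,0), lo=1 mid=1 ⇒ [4, 5, 6, 7, 9, 10, 13, 11]
5<9: swap(1,1), lo=2 mid=2 ⇒ [4, 5, 6, 7, 9, 10, 13, 11]
6<9: swap(2,2), lo=3 mid=3 ⇒ [4, 5, 6, 7, 9, 10, 13, 11]
7<9: swap(3,3), lo=4 mid=4 ⇒ [4, 5, 6, 7, 9, 10, 13, 11]
9=9: mid=5
10>9: swap(5,5), hi=4 ⇒ [4, 5, 6, 7, 9, 10, 13, 11]
done. lo=4 hi=4; v=[4, 5, 6, 7, 9, 10, 13, 11]

[4, 5, 6, 7, 9, 10, 13, 11]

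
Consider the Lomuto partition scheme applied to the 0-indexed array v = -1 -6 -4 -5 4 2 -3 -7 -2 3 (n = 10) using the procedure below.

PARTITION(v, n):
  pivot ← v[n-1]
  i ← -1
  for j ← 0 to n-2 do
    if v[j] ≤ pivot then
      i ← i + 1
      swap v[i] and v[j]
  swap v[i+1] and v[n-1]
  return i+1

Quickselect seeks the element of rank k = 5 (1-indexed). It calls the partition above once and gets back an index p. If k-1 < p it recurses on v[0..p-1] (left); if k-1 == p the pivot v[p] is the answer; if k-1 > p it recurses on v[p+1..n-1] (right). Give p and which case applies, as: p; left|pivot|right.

8; left

pivot=3, i=-1
j=0: -1≤3, i=0, swap(0,0) ⇒ -1 -6 -4 -5 4 2 -3 -7 -2 3
j=1: -6≤3, i=1, swap(1,1) ⇒ -1 -6 -4 -5 4 2 -3 -7 -2 3
j=2: -4≤3, i=2, swap(2,2) ⇒ -1 -6 -4 -5 4 2 -3 -7 -2 3
j=3: -5≤3, i=3, swap(3,3) ⇒ -1 -6 -4 -5 4 2 -3 -7 -2 3
j=4: 4>3, skip
j=5: 2≤3, i=4, swap(4,5) ⇒ -1 -6 -4 -5 2 4 -3 -7 -2 3
j=6: -3≤3, i=5, swap(5,6) ⇒ -1 -6 -4 -5 2 -3 4 -7 -2 3
j=7: -7≤3, i=6, swap(6,7) ⇒ -1 -6 -4 -5 2 -3 -7 4 -2 3
j=8: -2≤3, i=7, swap(7,8) ⇒ -1 -6 -4 -5 2 -3 -7 -2 4 3
swap(8,9) ⇒ -1 -6 -4 -5 2 -3 -7 -2 3 4; return 8
p = 8; k-1 = 4 < 8 ⇒ left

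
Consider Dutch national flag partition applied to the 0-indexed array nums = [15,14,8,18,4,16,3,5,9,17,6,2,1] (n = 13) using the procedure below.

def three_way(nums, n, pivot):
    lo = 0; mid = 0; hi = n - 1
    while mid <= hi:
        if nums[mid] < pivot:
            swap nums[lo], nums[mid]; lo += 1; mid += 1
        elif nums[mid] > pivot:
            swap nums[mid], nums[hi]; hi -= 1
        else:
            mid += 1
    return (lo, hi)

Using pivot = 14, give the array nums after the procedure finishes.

pivot = 14; lo=0, mid=0, hi=12
nums[mid]=15>14: swap nums[0],nums[12]; hi=11 → [1,14,8,18,4,16,3,5,9,17,6,2,15]
nums[mid]=1<14: swap nums[0],nums[0]; lo=1,mid=1 → [1,14,8,18,4,16,3,5,9,17,6,2,15]
nums[mid]=14=14: mid=2
nums[mid]=8<14: swap nums[1],nums[2]; lo=2,mid=3 → [1,8,14,18,4,16,3,5,9,17,6,2,15]
nums[mid]=18>14: swap nums[3],nums[11]; hi=10 → [1,8,14,2,4,16,3,5,9,17,6,18,15]
nums[mid]=2<14: swap nums[2],nums[3]; lo=3,mid=4 → [1,8,2,14,4,16,3,5,9,17,6,18,15]
nums[mid]=4<14: swap nums[3],nums[4]; lo=4,mid=5 → [1,8,2,4,14,16,3,5,9,17,6,18,15]
nums[mid]=16>14: swap nums[5],nums[10]; hi=9 → [1,8,2,4,14,6,3,5,9,17,16,18,15]
nums[mid]=6<14: swap nums[4],nums[5]; lo=5,mid=6 → [1,8,2,4,6,14,3,5,9,17,16,18,15]
nums[mid]=3<14: swap nums[5],nums[6]; lo=6,mid=7 → [1,8,2,4,6,3,14,5,9,17,16,18,15]
nums[mid]=5<14: swap nums[6],nums[7]; lo=7,mid=8 → [1,8,2,4,6,3,5,14,9,17,16,18,15]
nums[mid]=9<14: swap nums[7],nums[8]; lo=8,mid=9 → [1,8,2,4,6,3,5,9,14,17,16,18,15]
nums[mid]=17>14: swap nums[9],nums[9]; hi=8 → [1,8,2,4,6,3,5,9,14,17,16,18,15]
end: lo=8, hi=8; nums = [1,8,2,4,6,3,5,9,14,17,16,18,15]

[1,8,2,4,6,3,5,9,14,17,16,18,15]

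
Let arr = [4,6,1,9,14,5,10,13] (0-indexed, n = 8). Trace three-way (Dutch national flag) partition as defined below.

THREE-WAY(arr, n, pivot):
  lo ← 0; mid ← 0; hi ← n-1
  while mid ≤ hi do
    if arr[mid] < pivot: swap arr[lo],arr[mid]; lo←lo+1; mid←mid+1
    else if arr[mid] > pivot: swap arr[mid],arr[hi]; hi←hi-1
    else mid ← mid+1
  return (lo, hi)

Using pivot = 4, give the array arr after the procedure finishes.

[1,4,9,14,5,10,13,6]

lo=0 mid=0 hi=7
4=4: mid=1
6>4: swap(1,7), hi=6 ⇒ [4,13,1,9,14,5,10,6]
13>4: swap(1,6), hi=5 ⇒ [4,10,1,9,14,5,13,6]
10>4: swap(1,5), hi=4 ⇒ [4,5,1,9,14,10,13,6]
5>4: swap(1,4), hi=3 ⇒ [4,14,1,9,5,10,13,6]
14>4: swap(1,3), hi=2 ⇒ [4,9,1,14,5,10,13,6]
9>4: swap(1,2), hi=1 ⇒ [4,1,9,14,5,10,13,6]
1<4: swap(0,1), lo=1 mid=2 ⇒ [1,4,9,14,5,10,13,6]
done. lo=1 hi=1; arr=[1,4,9,14,5,10,13,6]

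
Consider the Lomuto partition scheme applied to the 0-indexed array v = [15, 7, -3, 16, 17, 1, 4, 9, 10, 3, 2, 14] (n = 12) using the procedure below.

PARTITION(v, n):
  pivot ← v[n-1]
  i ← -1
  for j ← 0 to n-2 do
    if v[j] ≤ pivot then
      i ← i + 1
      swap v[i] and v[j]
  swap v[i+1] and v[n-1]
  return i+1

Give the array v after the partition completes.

pivot = v[11] = 14; i = -1
j=0: v[0]=15 > 14 → no swap
j=1: v[1]=7 ≤ 14 → i=0, swap v[0],v[1] → [7, 15, -3, 16, 17, 1, 4, 9, 10, 3, 2, 14]
j=2: v[2]=-3 ≤ 14 → i=1, swap v[1],v[2] → [7, -3, 15, 16, 17, 1, 4, 9, 10, 3, 2, 14]
j=3: v[3]=16 > 14 → no swap
j=4: v[4]=17 > 14 → no swap
j=5: v[5]=1 ≤ 14 → i=2, swap v[2],v[5] → [7, -3, 1, 16, 17, 15, 4, 9, 10, 3, 2, 14]
j=6: v[6]=4 ≤ 14 → i=3, swap v[3],v[6] → [7, -3, 1, 4, 17, 15, 16, 9, 10, 3, 2, 14]
j=7: v[7]=9 ≤ 14 → i=4, swap v[4],v[7] → [7, -3, 1, 4, 9, 15, 16, 17, 10, 3, 2, 14]
j=8: v[8]=10 ≤ 14 → i=5, swap v[5],v[8] → [7, -3, 1, 4, 9, 10, 16, 17, 15, 3, 2, 14]
j=9: v[9]=3 ≤ 14 → i=6, swap v[6],v[9] → [7, -3, 1, 4, 9, 10, 3, 17, 15, 16, 2, 14]
j=10: v[10]=2 ≤ 14 → i=7, swap v[7],v[10] → [7, -3, 1, 4, 9, 10, 3, 2, 15, 16, 17, 14]
final swap v[8],v[11] → [7, -3, 1, 4, 9, 10, 3, 2, 14, 16, 17, 15]; return 8

[7, -3, 1, 4, 9, 10, 3, 2, 14, 16, 17, 15]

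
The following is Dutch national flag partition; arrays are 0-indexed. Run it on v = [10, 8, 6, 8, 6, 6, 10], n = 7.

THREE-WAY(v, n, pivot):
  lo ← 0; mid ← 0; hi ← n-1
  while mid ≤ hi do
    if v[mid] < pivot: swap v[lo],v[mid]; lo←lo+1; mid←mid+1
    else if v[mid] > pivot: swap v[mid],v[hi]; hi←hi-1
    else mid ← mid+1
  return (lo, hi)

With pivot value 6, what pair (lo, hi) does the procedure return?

(0, 2)

lo=0 mid=0 hi=6
10>6: swap(0,6), hi=5 ⇒ [10, 8, 6, 8, 6, 6, 10]
10>6: swap(0,5), hi=4 ⇒ [6, 8, 6, 8, 6, 10, 10]
6=6: mid=1
8>6: swap(1,4), hi=3 ⇒ [6, 6, 6, 8, 8, 10, 10]
6=6: mid=2
6=6: mid=3
8>6: swap(3,3), hi=2 ⇒ [6, 6, 6, 8, 8, 10, 10]
done. lo=0 hi=2; v=[6, 6, 6, 8, 8, 10, 10]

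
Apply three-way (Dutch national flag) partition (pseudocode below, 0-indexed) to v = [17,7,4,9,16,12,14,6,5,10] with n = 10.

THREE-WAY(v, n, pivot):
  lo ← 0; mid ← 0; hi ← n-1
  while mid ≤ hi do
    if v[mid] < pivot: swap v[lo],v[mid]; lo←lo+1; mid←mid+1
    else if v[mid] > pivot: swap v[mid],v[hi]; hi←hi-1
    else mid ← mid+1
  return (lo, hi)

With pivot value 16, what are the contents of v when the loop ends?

lo=0 mid=0 hi=9
17>16: swap(0,9), hi=8 ⇒ [10,7,4,9,16,12,14,6,5,17]
10<16: swap(0,0), lo=1 mid=1 ⇒ [10,7,4,9,16,12,14,6,5,17]
7<16: swap(1,1), lo=2 mid=2 ⇒ [10,7,4,9,16,12,14,6,5,17]
4<16: swap(2,2), lo=3 mid=3 ⇒ [10,7,4,9,16,12,14,6,5,17]
9<16: swap(3,3), lo=4 mid=4 ⇒ [10,7,4,9,16,12,14,6,5,17]
16=16: mid=5
12<16: swap(4,5), lo=5 mid=6 ⇒ [10,7,4,9,12,16,14,6,5,17]
14<16: swap(5,6), lo=6 mid=7 ⇒ [10,7,4,9,12,14,16,6,5,17]
6<16: swap(6,7), lo=7 mid=8 ⇒ [10,7,4,9,12,14,6,16,5,17]
5<16: swap(7,8), lo=8 mid=9 ⇒ [10,7,4,9,12,14,6,5,16,17]
done. lo=8 hi=8; v=[10,7,4,9,12,14,6,5,16,17]

[10,7,4,9,12,14,6,5,16,17]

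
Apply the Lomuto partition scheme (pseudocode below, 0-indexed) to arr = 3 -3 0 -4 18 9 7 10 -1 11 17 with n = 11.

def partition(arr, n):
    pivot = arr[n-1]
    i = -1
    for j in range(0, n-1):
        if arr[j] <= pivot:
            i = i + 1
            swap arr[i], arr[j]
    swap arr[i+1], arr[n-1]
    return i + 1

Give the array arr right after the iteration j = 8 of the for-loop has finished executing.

pivot=17, i=-1
j=0: 3≤17, i=0, swap(0,0) ⇒ 3 -3 0 -4 18 9 7 10 -1 11 17
j=1: -3≤17, i=1, swap(1,1) ⇒ 3 -3 0 -4 18 9 7 10 -1 11 17
j=2: 0≤17, i=2, swap(2,2) ⇒ 3 -3 0 -4 18 9 7 10 -1 11 17
j=3: -4≤17, i=3, swap(3,3) ⇒ 3 -3 0 -4 18 9 7 10 -1 11 17
j=4: 18>17, skip
j=5: 9≤17, i=4, swap(4,5) ⇒ 3 -3 0 -4 9 18 7 10 -1 11 17
j=6: 7≤17, i=5, swap(5,6) ⇒ 3 -3 0 -4 9 7 18 10 -1 11 17
j=7: 10≤17, i=6, swap(6,7) ⇒ 3 -3 0 -4 9 7 10 18 -1 11 17
j=8: -1≤17, i=7, swap(7,8) ⇒ 3 -3 0 -4 9 7 10 -1 18 11 17
(after j=8) arr = 3 -3 0 -4 9 7 10 -1 18 11 17

3 -3 0 -4 9 7 10 -1 18 11 17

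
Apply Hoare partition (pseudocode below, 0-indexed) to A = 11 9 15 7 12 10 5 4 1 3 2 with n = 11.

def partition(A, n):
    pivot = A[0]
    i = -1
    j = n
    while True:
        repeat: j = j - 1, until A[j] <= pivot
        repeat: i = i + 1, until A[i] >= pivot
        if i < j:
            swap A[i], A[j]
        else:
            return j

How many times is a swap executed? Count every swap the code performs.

pivot=11
j stops at 10 (2), i stops at 0 (11); swap ⇒ 2 9 15 7 12 10 5 4 1 3 11
j stops at 9 (3), i stops at 2 (15); swap ⇒ 2 9 3 7 12 10 5 4 1 15 11
j stops at 8 (1), i stops at 4 (12); swap ⇒ 2 9 3 7 1 10 5 4 12 15 11
j stops at 7, i stops at 8; i≥j ⇒ return 7. A=2 9 3 7 1 10 5 4 12 15 11

3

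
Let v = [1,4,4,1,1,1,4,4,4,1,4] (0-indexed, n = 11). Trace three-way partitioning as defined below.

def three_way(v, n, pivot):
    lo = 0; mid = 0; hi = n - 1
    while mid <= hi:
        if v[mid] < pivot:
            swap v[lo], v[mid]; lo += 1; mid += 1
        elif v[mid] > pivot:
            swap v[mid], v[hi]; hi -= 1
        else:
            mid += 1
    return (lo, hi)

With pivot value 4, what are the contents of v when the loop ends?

lo=0 mid=0 hi=10
1<4: swap(0,0), lo=1 mid=1 ⇒ [1,4,4,1,1,1,4,4,4,1,4]
4=4: mid=2
4=4: mid=3
1<4: swap(1,3), lo=2 mid=4 ⇒ [1,1,4,4,1,1,4,4,4,1,4]
1<4: swap(2,4), lo=3 mid=5 ⇒ [1,1,1,4,4,1,4,4,4,1,4]
1<4: swap(3,5), lo=4 mid=6 ⇒ [1,1,1,1,4,4,4,4,4,1,4]
4=4: mid=7
4=4: mid=8
4=4: mid=9
1<4: swap(4,9), lo=5 mid=10 ⇒ [1,1,1,1,1,4,4,4,4,4,4]
4=4: mid=11
done. lo=5 hi=10; v=[1,1,1,1,1,4,4,4,4,4,4]

[1,1,1,1,1,4,4,4,4,4,4]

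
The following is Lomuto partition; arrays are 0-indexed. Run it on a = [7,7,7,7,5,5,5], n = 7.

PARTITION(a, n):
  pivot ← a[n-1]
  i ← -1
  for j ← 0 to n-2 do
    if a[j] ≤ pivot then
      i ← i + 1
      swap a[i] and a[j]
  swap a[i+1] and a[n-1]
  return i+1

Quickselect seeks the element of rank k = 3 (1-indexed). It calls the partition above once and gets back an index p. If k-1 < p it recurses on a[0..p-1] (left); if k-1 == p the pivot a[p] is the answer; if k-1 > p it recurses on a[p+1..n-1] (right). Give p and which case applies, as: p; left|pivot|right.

2; pivot

pivot = a[6] = 5; i = -1
j=0: a[0]=7 > 5 → no swap
j=1: a[1]=7 > 5 → no swap
j=2: a[2]=7 > 5 → no swap
j=3: a[3]=7 > 5 → no swap
j=4: a[4]=5 ≤ 5 → i=0, swap a[0],a[4] → [5,7,7,7,7,5,5]
j=5: a[5]=5 ≤ 5 → i=1, swap a[1],a[5] → [5,5,7,7,7,7,5]
final swap a[2],a[6] → [5,5,5,7,7,7,7]; return 2
p = 2; k-1 = 2 == 2 ⇒ pivot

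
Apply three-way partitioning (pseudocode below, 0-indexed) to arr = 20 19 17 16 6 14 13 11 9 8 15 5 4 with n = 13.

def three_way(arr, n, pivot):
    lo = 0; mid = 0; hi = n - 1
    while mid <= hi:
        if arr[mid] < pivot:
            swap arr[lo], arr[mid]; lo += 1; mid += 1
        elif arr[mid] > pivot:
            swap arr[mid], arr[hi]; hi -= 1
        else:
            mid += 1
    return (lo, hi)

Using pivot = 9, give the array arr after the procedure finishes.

pivot = 9; lo=0, mid=0, hi=12
arr[mid]=20>9: swap arr[0],arr[12]; hi=11 → 4 19 17 16 6 14 13 11 9 8 15 5 20
arr[mid]=4<9: swap arr[0],arr[0]; lo=1,mid=1 → 4 19 17 16 6 14 13 11 9 8 15 5 20
arr[mid]=19>9: swap arr[1],arr[11]; hi=10 → 4 5 17 16 6 14 13 11 9 8 15 19 20
arr[mid]=5<9: swap arr[1],arr[1]; lo=2,mid=2 → 4 5 17 16 6 14 13 11 9 8 15 19 20
arr[mid]=17>9: swap arr[2],arr[10]; hi=9 → 4 5 15 16 6 14 13 11 9 8 17 19 20
arr[mid]=15>9: swap arr[2],arr[9]; hi=8 → 4 5 8 16 6 14 13 11 9 15 17 19 20
arr[mid]=8<9: swap arr[2],arr[2]; lo=3,mid=3 → 4 5 8 16 6 14 13 11 9 15 17 19 20
arr[mid]=16>9: swap arr[3],arr[8]; hi=7 → 4 5 8 9 6 14 13 11 16 15 17 19 20
arr[mid]=9=9: mid=4
arr[mid]=6<9: swap arr[3],arr[4]; lo=4,mid=5 → 4 5 8 6 9 14 13 11 16 15 17 19 20
arr[mid]=14>9: swap arr[5],arr[7]; hi=6 → 4 5 8 6 9 11 13 14 16 15 17 19 20
arr[mid]=11>9: swap arr[5],arr[6]; hi=5 → 4 5 8 6 9 13 11 14 16 15 17 19 20
arr[mid]=13>9: swap arr[5],arr[5]; hi=4 → 4 5 8 6 9 13 11 14 16 15 17 19 20
end: lo=4, hi=4; arr = 4 5 8 6 9 13 11 14 16 15 17 19 20

4 5 8 6 9 13 11 14 16 15 17 19 20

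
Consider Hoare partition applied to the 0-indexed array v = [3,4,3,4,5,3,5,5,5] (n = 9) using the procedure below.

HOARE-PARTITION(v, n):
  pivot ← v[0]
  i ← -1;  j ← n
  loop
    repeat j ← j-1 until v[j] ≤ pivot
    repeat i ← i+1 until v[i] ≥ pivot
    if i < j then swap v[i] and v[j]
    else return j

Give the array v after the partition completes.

pivot = v[0] = 3; i = -1, j = 9
j→5 (v[5]=3≤3), i→0 (v[0]=3≥3); i<j, swap → [3,4,3,4,5,3,5,5,5]
j→2 (v[2]=3≤3), i→1 (v[1]=4≥3); i<j, swap → [3,3,4,4,5,3,5,5,5]
j→1, i→2; i≥j, return j=1. v = [3,3,4,4,5,3,5,5,5]

[3,3,4,4,5,3,5,5,5]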